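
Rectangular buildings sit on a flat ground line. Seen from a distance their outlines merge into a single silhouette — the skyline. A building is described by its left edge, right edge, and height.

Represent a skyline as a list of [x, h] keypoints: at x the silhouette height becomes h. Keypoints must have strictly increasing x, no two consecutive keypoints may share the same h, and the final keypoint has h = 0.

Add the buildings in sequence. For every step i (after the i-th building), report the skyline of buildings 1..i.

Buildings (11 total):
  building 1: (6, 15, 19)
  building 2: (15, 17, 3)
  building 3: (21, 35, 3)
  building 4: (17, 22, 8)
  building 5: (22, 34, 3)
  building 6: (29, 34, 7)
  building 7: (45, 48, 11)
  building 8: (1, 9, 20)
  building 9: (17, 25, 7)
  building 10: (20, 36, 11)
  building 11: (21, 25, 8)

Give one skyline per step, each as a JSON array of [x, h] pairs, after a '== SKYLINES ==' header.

== SKYLINES ==
[[6,19],[15,0]]
[[6,19],[15,3],[17,0]]
[[6,19],[15,3],[17,0],[21,3],[35,0]]
[[6,19],[15,3],[17,8],[22,3],[35,0]]
[[6,19],[15,3],[17,8],[22,3],[35,0]]
[[6,19],[15,3],[17,8],[22,3],[29,7],[34,3],[35,0]]
[[6,19],[15,3],[17,8],[22,3],[29,7],[34,3],[35,0],[45,11],[48,0]]
[[1,20],[9,19],[15,3],[17,8],[22,3],[29,7],[34,3],[35,0],[45,11],[48,0]]
[[1,20],[9,19],[15,3],[17,8],[22,7],[25,3],[29,7],[34,3],[35,0],[45,11],[48,0]]
[[1,20],[9,19],[15,3],[17,8],[20,11],[36,0],[45,11],[48,0]]
[[1,20],[9,19],[15,3],[17,8],[20,11],[36,0],[45,11],[48,0]]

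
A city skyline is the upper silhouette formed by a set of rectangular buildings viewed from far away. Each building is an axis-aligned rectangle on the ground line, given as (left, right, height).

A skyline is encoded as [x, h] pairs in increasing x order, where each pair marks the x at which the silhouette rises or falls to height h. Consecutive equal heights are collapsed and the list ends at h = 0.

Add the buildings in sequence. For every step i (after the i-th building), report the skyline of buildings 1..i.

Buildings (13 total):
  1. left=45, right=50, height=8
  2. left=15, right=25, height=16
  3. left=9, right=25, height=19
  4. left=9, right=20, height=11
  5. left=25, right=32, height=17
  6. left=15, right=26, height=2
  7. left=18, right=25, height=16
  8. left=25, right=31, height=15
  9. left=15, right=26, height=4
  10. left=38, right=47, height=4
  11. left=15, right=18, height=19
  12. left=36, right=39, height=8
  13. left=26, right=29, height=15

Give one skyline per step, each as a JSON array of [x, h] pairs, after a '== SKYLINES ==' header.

== SKYLINES ==
[[45,8],[50,0]]
[[15,16],[25,0],[45,8],[50,0]]
[[9,19],[25,0],[45,8],[50,0]]
[[9,19],[25,0],[45,8],[50,0]]
[[9,19],[25,17],[32,0],[45,8],[50,0]]
[[9,19],[25,17],[32,0],[45,8],[50,0]]
[[9,19],[25,17],[32,0],[45,8],[50,0]]
[[9,19],[25,17],[32,0],[45,8],[50,0]]
[[9,19],[25,17],[32,0],[45,8],[50,0]]
[[9,19],[25,17],[32,0],[38,4],[45,8],[50,0]]
[[9,19],[25,17],[32,0],[38,4],[45,8],[50,0]]
[[9,19],[25,17],[32,0],[36,8],[39,4],[45,8],[50,0]]
[[9,19],[25,17],[32,0],[36,8],[39,4],[45,8],[50,0]]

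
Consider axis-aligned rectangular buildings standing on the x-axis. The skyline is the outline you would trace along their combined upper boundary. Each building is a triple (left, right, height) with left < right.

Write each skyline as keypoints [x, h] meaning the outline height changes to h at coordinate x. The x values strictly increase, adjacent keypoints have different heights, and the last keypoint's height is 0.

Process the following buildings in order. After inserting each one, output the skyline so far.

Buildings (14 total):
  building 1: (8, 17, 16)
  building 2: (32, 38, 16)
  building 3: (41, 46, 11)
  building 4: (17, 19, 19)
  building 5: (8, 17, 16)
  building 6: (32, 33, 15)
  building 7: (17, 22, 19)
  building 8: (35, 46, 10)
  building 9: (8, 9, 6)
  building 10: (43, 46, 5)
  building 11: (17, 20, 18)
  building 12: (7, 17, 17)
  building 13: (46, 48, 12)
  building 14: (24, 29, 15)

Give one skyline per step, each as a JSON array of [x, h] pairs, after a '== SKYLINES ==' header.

== SKYLINES ==
[[8,16],[17,0]]
[[8,16],[17,0],[32,16],[38,0]]
[[8,16],[17,0],[32,16],[38,0],[41,11],[46,0]]
[[8,16],[17,19],[19,0],[32,16],[38,0],[41,11],[46,0]]
[[8,16],[17,19],[19,0],[32,16],[38,0],[41,11],[46,0]]
[[8,16],[17,19],[19,0],[32,16],[38,0],[41,11],[46,0]]
[[8,16],[17,19],[22,0],[32,16],[38,0],[41,11],[46,0]]
[[8,16],[17,19],[22,0],[32,16],[38,10],[41,11],[46,0]]
[[8,16],[17,19],[22,0],[32,16],[38,10],[41,11],[46,0]]
[[8,16],[17,19],[22,0],[32,16],[38,10],[41,11],[46,0]]
[[8,16],[17,19],[22,0],[32,16],[38,10],[41,11],[46,0]]
[[7,17],[17,19],[22,0],[32,16],[38,10],[41,11],[46,0]]
[[7,17],[17,19],[22,0],[32,16],[38,10],[41,11],[46,12],[48,0]]
[[7,17],[17,19],[22,0],[24,15],[29,0],[32,16],[38,10],[41,11],[46,12],[48,0]]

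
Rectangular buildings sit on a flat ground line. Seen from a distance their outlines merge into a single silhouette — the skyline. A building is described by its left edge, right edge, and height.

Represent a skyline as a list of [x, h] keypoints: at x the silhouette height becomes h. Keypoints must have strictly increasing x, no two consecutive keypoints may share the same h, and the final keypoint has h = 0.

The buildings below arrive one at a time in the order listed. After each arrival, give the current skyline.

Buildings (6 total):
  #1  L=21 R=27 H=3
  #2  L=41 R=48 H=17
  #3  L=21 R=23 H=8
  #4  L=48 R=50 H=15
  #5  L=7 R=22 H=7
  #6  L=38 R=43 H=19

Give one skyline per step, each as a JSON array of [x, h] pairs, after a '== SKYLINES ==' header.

== SKYLINES ==
[[21,3],[27,0]]
[[21,3],[27,0],[41,17],[48,0]]
[[21,8],[23,3],[27,0],[41,17],[48,0]]
[[21,8],[23,3],[27,0],[41,17],[48,15],[50,0]]
[[7,7],[21,8],[23,3],[27,0],[41,17],[48,15],[50,0]]
[[7,7],[21,8],[23,3],[27,0],[38,19],[43,17],[48,15],[50,0]]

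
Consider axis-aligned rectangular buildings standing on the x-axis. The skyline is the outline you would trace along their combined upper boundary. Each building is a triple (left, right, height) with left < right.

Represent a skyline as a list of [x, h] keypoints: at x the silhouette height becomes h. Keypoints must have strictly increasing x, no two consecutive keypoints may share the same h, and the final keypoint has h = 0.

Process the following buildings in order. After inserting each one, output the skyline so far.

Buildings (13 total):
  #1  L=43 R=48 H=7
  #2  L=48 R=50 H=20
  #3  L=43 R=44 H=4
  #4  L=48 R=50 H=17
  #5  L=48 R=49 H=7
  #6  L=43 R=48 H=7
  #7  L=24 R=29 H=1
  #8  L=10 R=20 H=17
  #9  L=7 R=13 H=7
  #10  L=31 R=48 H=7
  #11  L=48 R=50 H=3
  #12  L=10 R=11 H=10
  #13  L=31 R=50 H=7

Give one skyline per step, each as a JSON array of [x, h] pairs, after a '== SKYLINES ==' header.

== SKYLINES ==
[[43,7],[48,0]]
[[43,7],[48,20],[50,0]]
[[43,7],[48,20],[50,0]]
[[43,7],[48,20],[50,0]]
[[43,7],[48,20],[50,0]]
[[43,7],[48,20],[50,0]]
[[24,1],[29,0],[43,7],[48,20],[50,0]]
[[10,17],[20,0],[24,1],[29,0],[43,7],[48,20],[50,0]]
[[7,7],[10,17],[20,0],[24,1],[29,0],[43,7],[48,20],[50,0]]
[[7,7],[10,17],[20,0],[24,1],[29,0],[31,7],[48,20],[50,0]]
[[7,7],[10,17],[20,0],[24,1],[29,0],[31,7],[48,20],[50,0]]
[[7,7],[10,17],[20,0],[24,1],[29,0],[31,7],[48,20],[50,0]]
[[7,7],[10,17],[20,0],[24,1],[29,0],[31,7],[48,20],[50,0]]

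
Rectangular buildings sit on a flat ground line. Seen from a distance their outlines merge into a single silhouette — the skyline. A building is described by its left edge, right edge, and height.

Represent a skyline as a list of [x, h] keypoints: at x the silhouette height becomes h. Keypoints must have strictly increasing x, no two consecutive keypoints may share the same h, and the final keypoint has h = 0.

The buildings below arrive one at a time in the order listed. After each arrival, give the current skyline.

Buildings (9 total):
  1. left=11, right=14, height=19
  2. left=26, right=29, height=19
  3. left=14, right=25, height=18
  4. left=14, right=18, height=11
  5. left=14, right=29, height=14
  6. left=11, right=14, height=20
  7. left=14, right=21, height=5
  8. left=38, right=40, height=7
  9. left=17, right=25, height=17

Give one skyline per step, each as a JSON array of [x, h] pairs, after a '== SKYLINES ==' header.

== SKYLINES ==
[[11,19],[14,0]]
[[11,19],[14,0],[26,19],[29,0]]
[[11,19],[14,18],[25,0],[26,19],[29,0]]
[[11,19],[14,18],[25,0],[26,19],[29,0]]
[[11,19],[14,18],[25,14],[26,19],[29,0]]
[[11,20],[14,18],[25,14],[26,19],[29,0]]
[[11,20],[14,18],[25,14],[26,19],[29,0]]
[[11,20],[14,18],[25,14],[26,19],[29,0],[38,7],[40,0]]
[[11,20],[14,18],[25,14],[26,19],[29,0],[38,7],[40,0]]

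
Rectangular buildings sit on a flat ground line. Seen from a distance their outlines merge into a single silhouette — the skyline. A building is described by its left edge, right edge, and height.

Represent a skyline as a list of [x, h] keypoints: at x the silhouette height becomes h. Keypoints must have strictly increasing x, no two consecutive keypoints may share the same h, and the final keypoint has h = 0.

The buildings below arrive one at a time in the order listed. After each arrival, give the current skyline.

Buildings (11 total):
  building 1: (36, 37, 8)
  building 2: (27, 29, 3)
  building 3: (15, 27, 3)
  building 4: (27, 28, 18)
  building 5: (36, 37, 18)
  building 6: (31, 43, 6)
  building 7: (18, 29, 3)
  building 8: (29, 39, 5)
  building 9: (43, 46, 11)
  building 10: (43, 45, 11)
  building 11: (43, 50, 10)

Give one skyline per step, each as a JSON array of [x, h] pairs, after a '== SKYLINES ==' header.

== SKYLINES ==
[[36,8],[37,0]]
[[27,3],[29,0],[36,8],[37,0]]
[[15,3],[29,0],[36,8],[37,0]]
[[15,3],[27,18],[28,3],[29,0],[36,8],[37,0]]
[[15,3],[27,18],[28,3],[29,0],[36,18],[37,0]]
[[15,3],[27,18],[28,3],[29,0],[31,6],[36,18],[37,6],[43,0]]
[[15,3],[27,18],[28,3],[29,0],[31,6],[36,18],[37,6],[43,0]]
[[15,3],[27,18],[28,3],[29,5],[31,6],[36,18],[37,6],[43,0]]
[[15,3],[27,18],[28,3],[29,5],[31,6],[36,18],[37,6],[43,11],[46,0]]
[[15,3],[27,18],[28,3],[29,5],[31,6],[36,18],[37,6],[43,11],[46,0]]
[[15,3],[27,18],[28,3],[29,5],[31,6],[36,18],[37,6],[43,11],[46,10],[50,0]]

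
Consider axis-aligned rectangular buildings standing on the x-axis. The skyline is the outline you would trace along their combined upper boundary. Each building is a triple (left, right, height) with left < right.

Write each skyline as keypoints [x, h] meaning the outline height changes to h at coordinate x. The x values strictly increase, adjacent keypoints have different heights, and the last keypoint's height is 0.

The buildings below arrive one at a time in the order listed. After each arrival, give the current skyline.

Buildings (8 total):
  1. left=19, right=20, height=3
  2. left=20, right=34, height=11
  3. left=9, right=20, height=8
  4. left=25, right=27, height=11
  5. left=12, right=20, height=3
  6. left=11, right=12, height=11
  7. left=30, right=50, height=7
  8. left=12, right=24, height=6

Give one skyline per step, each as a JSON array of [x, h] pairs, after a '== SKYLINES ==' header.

== SKYLINES ==
[[19,3],[20,0]]
[[19,3],[20,11],[34,0]]
[[9,8],[20,11],[34,0]]
[[9,8],[20,11],[34,0]]
[[9,8],[20,11],[34,0]]
[[9,8],[11,11],[12,8],[20,11],[34,0]]
[[9,8],[11,11],[12,8],[20,11],[34,7],[50,0]]
[[9,8],[11,11],[12,8],[20,11],[34,7],[50,0]]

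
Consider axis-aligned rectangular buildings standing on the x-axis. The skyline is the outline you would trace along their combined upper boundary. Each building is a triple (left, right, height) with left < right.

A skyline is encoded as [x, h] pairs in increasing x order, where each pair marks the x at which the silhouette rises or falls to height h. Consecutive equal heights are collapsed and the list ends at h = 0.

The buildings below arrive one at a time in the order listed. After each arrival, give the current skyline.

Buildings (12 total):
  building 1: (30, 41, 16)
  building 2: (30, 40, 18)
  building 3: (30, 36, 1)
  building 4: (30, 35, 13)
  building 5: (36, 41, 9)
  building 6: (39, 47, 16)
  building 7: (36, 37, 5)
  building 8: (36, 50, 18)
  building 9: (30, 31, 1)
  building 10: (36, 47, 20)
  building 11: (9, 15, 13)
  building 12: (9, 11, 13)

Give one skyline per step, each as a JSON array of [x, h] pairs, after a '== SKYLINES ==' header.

== SKYLINES ==
[[30,16],[41,0]]
[[30,18],[40,16],[41,0]]
[[30,18],[40,16],[41,0]]
[[30,18],[40,16],[41,0]]
[[30,18],[40,16],[41,0]]
[[30,18],[40,16],[47,0]]
[[30,18],[40,16],[47,0]]
[[30,18],[50,0]]
[[30,18],[50,0]]
[[30,18],[36,20],[47,18],[50,0]]
[[9,13],[15,0],[30,18],[36,20],[47,18],[50,0]]
[[9,13],[15,0],[30,18],[36,20],[47,18],[50,0]]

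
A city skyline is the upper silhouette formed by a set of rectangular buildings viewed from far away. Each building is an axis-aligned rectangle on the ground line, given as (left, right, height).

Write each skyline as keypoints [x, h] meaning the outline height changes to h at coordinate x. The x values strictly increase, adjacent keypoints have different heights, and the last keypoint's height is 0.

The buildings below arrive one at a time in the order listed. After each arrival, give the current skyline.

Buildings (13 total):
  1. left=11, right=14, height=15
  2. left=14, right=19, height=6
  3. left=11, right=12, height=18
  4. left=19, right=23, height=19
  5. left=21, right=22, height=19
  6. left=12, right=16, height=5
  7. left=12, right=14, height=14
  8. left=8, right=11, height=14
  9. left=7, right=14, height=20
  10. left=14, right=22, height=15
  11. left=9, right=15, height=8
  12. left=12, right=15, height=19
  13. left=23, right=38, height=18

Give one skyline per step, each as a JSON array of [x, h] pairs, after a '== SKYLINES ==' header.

== SKYLINES ==
[[11,15],[14,0]]
[[11,15],[14,6],[19,0]]
[[11,18],[12,15],[14,6],[19,0]]
[[11,18],[12,15],[14,6],[19,19],[23,0]]
[[11,18],[12,15],[14,6],[19,19],[23,0]]
[[11,18],[12,15],[14,6],[19,19],[23,0]]
[[11,18],[12,15],[14,6],[19,19],[23,0]]
[[8,14],[11,18],[12,15],[14,6],[19,19],[23,0]]
[[7,20],[14,6],[19,19],[23,0]]
[[7,20],[14,15],[19,19],[23,0]]
[[7,20],[14,15],[19,19],[23,0]]
[[7,20],[14,19],[15,15],[19,19],[23,0]]
[[7,20],[14,19],[15,15],[19,19],[23,18],[38,0]]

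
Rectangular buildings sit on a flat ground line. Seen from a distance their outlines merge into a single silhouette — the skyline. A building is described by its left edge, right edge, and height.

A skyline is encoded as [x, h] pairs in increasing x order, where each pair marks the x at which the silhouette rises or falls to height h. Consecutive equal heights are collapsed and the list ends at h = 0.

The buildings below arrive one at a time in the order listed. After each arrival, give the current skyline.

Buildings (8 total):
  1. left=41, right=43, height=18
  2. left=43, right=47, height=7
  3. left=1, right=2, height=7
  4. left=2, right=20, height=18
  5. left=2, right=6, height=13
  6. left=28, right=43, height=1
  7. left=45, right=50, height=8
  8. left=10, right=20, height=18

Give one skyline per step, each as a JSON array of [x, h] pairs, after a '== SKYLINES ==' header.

== SKYLINES ==
[[41,18],[43,0]]
[[41,18],[43,7],[47,0]]
[[1,7],[2,0],[41,18],[43,7],[47,0]]
[[1,7],[2,18],[20,0],[41,18],[43,7],[47,0]]
[[1,7],[2,18],[20,0],[41,18],[43,7],[47,0]]
[[1,7],[2,18],[20,0],[28,1],[41,18],[43,7],[47,0]]
[[1,7],[2,18],[20,0],[28,1],[41,18],[43,7],[45,8],[50,0]]
[[1,7],[2,18],[20,0],[28,1],[41,18],[43,7],[45,8],[50,0]]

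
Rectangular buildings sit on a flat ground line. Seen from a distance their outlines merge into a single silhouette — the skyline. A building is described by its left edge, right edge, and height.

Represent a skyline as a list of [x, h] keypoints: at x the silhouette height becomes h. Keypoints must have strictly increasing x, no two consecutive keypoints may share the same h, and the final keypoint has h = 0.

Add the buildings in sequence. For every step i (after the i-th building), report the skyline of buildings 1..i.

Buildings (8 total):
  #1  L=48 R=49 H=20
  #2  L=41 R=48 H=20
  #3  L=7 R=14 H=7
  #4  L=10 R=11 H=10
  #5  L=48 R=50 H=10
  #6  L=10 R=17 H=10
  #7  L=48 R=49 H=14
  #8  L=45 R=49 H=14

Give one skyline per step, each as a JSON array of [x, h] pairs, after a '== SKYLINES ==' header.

== SKYLINES ==
[[48,20],[49,0]]
[[41,20],[49,0]]
[[7,7],[14,0],[41,20],[49,0]]
[[7,7],[10,10],[11,7],[14,0],[41,20],[49,0]]
[[7,7],[10,10],[11,7],[14,0],[41,20],[49,10],[50,0]]
[[7,7],[10,10],[17,0],[41,20],[49,10],[50,0]]
[[7,7],[10,10],[17,0],[41,20],[49,10],[50,0]]
[[7,7],[10,10],[17,0],[41,20],[49,10],[50,0]]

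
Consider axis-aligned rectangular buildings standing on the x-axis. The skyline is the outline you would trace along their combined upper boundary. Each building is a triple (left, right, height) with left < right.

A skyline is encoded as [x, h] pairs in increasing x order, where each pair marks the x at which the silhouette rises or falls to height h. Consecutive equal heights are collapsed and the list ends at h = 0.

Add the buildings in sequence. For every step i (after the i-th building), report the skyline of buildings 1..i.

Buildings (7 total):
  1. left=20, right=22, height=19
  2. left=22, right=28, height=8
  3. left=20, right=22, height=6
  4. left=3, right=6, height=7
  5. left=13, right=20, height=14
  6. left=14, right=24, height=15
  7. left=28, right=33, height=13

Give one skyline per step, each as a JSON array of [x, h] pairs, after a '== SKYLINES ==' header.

== SKYLINES ==
[[20,19],[22,0]]
[[20,19],[22,8],[28,0]]
[[20,19],[22,8],[28,0]]
[[3,7],[6,0],[20,19],[22,8],[28,0]]
[[3,7],[6,0],[13,14],[20,19],[22,8],[28,0]]
[[3,7],[6,0],[13,14],[14,15],[20,19],[22,15],[24,8],[28,0]]
[[3,7],[6,0],[13,14],[14,15],[20,19],[22,15],[24,8],[28,13],[33,0]]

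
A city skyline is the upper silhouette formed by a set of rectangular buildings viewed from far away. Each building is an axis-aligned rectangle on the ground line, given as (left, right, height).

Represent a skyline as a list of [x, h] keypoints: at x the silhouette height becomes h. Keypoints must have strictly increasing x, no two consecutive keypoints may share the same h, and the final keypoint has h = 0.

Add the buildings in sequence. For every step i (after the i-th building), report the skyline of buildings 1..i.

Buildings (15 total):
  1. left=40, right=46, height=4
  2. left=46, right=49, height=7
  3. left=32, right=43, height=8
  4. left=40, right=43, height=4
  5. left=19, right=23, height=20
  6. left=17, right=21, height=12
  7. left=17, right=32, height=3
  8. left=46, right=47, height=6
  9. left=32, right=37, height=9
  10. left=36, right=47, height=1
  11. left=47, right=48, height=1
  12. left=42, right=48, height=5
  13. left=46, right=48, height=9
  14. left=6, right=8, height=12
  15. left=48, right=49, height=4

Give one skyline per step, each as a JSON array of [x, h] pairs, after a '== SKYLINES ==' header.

== SKYLINES ==
[[40,4],[46,0]]
[[40,4],[46,7],[49,0]]
[[32,8],[43,4],[46,7],[49,0]]
[[32,8],[43,4],[46,7],[49,0]]
[[19,20],[23,0],[32,8],[43,4],[46,7],[49,0]]
[[17,12],[19,20],[23,0],[32,8],[43,4],[46,7],[49,0]]
[[17,12],[19,20],[23,3],[32,8],[43,4],[46,7],[49,0]]
[[17,12],[19,20],[23,3],[32,8],[43,4],[46,7],[49,0]]
[[17,12],[19,20],[23,3],[32,9],[37,8],[43,4],[46,7],[49,0]]
[[17,12],[19,20],[23,3],[32,9],[37,8],[43,4],[46,7],[49,0]]
[[17,12],[19,20],[23,3],[32,9],[37,8],[43,4],[46,7],[49,0]]
[[17,12],[19,20],[23,3],[32,9],[37,8],[43,5],[46,7],[49,0]]
[[17,12],[19,20],[23,3],[32,9],[37,8],[43,5],[46,9],[48,7],[49,0]]
[[6,12],[8,0],[17,12],[19,20],[23,3],[32,9],[37,8],[43,5],[46,9],[48,7],[49,0]]
[[6,12],[8,0],[17,12],[19,20],[23,3],[32,9],[37,8],[43,5],[46,9],[48,7],[49,0]]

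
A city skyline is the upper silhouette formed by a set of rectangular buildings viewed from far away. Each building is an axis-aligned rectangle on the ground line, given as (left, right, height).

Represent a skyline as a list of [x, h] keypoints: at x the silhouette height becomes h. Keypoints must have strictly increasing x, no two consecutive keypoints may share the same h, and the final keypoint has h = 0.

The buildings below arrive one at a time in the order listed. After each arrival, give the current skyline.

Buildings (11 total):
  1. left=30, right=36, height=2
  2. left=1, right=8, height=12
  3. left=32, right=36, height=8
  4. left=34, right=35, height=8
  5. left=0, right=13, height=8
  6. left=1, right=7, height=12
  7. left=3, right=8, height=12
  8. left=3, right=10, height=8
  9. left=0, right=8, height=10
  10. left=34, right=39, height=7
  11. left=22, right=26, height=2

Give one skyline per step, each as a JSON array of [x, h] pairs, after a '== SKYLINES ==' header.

== SKYLINES ==
[[30,2],[36,0]]
[[1,12],[8,0],[30,2],[36,0]]
[[1,12],[8,0],[30,2],[32,8],[36,0]]
[[1,12],[8,0],[30,2],[32,8],[36,0]]
[[0,8],[1,12],[8,8],[13,0],[30,2],[32,8],[36,0]]
[[0,8],[1,12],[8,8],[13,0],[30,2],[32,8],[36,0]]
[[0,8],[1,12],[8,8],[13,0],[30,2],[32,8],[36,0]]
[[0,8],[1,12],[8,8],[13,0],[30,2],[32,8],[36,0]]
[[0,10],[1,12],[8,8],[13,0],[30,2],[32,8],[36,0]]
[[0,10],[1,12],[8,8],[13,0],[30,2],[32,8],[36,7],[39,0]]
[[0,10],[1,12],[8,8],[13,0],[22,2],[26,0],[30,2],[32,8],[36,7],[39,0]]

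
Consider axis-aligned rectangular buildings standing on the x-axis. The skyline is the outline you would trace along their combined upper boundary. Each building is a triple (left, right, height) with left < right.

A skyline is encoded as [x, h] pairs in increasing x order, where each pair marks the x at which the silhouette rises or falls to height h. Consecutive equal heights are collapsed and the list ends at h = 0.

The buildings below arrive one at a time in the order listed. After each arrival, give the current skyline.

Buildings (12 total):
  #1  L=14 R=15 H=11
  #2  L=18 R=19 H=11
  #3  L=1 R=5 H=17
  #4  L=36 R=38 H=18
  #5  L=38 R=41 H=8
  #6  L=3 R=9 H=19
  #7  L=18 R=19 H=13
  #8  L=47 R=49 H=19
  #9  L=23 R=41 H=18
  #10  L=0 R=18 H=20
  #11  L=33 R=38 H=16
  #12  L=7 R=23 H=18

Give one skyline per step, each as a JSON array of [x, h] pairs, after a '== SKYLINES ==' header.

== SKYLINES ==
[[14,11],[15,0]]
[[14,11],[15,0],[18,11],[19,0]]
[[1,17],[5,0],[14,11],[15,0],[18,11],[19,0]]
[[1,17],[5,0],[14,11],[15,0],[18,11],[19,0],[36,18],[38,0]]
[[1,17],[5,0],[14,11],[15,0],[18,11],[19,0],[36,18],[38,8],[41,0]]
[[1,17],[3,19],[9,0],[14,11],[15,0],[18,11],[19,0],[36,18],[38,8],[41,0]]
[[1,17],[3,19],[9,0],[14,11],[15,0],[18,13],[19,0],[36,18],[38,8],[41,0]]
[[1,17],[3,19],[9,0],[14,11],[15,0],[18,13],[19,0],[36,18],[38,8],[41,0],[47,19],[49,0]]
[[1,17],[3,19],[9,0],[14,11],[15,0],[18,13],[19,0],[23,18],[41,0],[47,19],[49,0]]
[[0,20],[18,13],[19,0],[23,18],[41,0],[47,19],[49,0]]
[[0,20],[18,13],[19,0],[23,18],[41,0],[47,19],[49,0]]
[[0,20],[18,18],[41,0],[47,19],[49,0]]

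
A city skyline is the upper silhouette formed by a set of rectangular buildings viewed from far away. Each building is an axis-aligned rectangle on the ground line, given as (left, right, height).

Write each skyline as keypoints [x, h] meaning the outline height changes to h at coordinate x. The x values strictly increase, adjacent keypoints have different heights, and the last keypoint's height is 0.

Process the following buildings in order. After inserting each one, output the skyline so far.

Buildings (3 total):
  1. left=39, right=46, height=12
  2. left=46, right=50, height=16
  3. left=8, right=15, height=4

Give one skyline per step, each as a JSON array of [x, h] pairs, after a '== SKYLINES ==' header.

== SKYLINES ==
[[39,12],[46,0]]
[[39,12],[46,16],[50,0]]
[[8,4],[15,0],[39,12],[46,16],[50,0]]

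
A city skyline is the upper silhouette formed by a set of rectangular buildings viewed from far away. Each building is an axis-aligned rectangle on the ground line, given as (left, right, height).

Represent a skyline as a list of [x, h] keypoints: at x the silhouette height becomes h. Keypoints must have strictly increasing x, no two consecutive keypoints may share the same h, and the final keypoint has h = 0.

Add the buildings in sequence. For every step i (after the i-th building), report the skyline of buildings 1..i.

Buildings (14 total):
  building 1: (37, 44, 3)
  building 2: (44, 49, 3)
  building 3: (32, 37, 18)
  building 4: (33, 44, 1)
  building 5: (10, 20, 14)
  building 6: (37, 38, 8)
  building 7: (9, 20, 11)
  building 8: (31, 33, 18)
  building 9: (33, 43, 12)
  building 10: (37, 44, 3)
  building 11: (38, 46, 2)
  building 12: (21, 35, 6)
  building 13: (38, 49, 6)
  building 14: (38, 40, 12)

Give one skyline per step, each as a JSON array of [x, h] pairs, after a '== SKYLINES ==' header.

== SKYLINES ==
[[37,3],[44,0]]
[[37,3],[49,0]]
[[32,18],[37,3],[49,0]]
[[32,18],[37,3],[49,0]]
[[10,14],[20,0],[32,18],[37,3],[49,0]]
[[10,14],[20,0],[32,18],[37,8],[38,3],[49,0]]
[[9,11],[10,14],[20,0],[32,18],[37,8],[38,3],[49,0]]
[[9,11],[10,14],[20,0],[31,18],[37,8],[38,3],[49,0]]
[[9,11],[10,14],[20,0],[31,18],[37,12],[43,3],[49,0]]
[[9,11],[10,14],[20,0],[31,18],[37,12],[43,3],[49,0]]
[[9,11],[10,14],[20,0],[31,18],[37,12],[43,3],[49,0]]
[[9,11],[10,14],[20,0],[21,6],[31,18],[37,12],[43,3],[49,0]]
[[9,11],[10,14],[20,0],[21,6],[31,18],[37,12],[43,6],[49,0]]
[[9,11],[10,14],[20,0],[21,6],[31,18],[37,12],[43,6],[49,0]]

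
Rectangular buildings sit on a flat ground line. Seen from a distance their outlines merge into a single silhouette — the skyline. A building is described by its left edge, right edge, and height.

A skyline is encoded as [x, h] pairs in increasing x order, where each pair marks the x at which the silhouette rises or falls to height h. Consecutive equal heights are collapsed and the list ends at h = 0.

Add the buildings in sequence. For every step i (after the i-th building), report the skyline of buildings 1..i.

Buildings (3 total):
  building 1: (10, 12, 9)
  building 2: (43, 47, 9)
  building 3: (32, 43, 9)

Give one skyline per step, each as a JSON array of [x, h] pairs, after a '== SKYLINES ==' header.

== SKYLINES ==
[[10,9],[12,0]]
[[10,9],[12,0],[43,9],[47,0]]
[[10,9],[12,0],[32,9],[47,0]]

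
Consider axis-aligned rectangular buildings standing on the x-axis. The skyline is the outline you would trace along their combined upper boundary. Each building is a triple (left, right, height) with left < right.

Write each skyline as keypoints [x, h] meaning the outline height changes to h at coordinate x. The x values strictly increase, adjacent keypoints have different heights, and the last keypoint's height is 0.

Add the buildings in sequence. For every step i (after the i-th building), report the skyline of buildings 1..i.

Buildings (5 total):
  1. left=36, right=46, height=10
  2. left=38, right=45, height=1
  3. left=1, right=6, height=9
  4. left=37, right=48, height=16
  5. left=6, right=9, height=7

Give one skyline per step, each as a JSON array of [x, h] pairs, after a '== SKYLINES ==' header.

== SKYLINES ==
[[36,10],[46,0]]
[[36,10],[46,0]]
[[1,9],[6,0],[36,10],[46,0]]
[[1,9],[6,0],[36,10],[37,16],[48,0]]
[[1,9],[6,7],[9,0],[36,10],[37,16],[48,0]]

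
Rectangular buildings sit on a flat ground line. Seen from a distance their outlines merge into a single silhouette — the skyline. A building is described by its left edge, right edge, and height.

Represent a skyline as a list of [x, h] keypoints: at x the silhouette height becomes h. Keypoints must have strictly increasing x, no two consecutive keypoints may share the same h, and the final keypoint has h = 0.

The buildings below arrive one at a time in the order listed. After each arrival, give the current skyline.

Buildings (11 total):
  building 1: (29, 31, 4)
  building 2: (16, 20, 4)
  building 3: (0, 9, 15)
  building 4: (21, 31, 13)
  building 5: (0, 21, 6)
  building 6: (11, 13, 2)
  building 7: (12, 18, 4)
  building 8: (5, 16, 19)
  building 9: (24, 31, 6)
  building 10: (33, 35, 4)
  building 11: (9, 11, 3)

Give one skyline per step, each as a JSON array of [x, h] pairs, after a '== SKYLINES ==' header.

== SKYLINES ==
[[29,4],[31,0]]
[[16,4],[20,0],[29,4],[31,0]]
[[0,15],[9,0],[16,4],[20,0],[29,4],[31,0]]
[[0,15],[9,0],[16,4],[20,0],[21,13],[31,0]]
[[0,15],[9,6],[21,13],[31,0]]
[[0,15],[9,6],[21,13],[31,0]]
[[0,15],[9,6],[21,13],[31,0]]
[[0,15],[5,19],[16,6],[21,13],[31,0]]
[[0,15],[5,19],[16,6],[21,13],[31,0]]
[[0,15],[5,19],[16,6],[21,13],[31,0],[33,4],[35,0]]
[[0,15],[5,19],[16,6],[21,13],[31,0],[33,4],[35,0]]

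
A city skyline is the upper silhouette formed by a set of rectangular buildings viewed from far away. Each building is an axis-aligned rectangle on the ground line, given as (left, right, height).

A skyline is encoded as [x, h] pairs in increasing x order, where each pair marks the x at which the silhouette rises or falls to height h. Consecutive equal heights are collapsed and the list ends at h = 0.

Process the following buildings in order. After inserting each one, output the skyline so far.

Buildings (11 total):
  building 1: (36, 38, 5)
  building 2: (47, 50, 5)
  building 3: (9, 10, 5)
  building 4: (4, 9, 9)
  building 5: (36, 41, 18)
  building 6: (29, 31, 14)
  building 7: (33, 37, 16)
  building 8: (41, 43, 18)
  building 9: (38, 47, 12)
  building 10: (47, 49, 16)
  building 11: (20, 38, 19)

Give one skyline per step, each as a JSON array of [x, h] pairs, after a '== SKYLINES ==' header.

== SKYLINES ==
[[36,5],[38,0]]
[[36,5],[38,0],[47,5],[50,0]]
[[9,5],[10,0],[36,5],[38,0],[47,5],[50,0]]
[[4,9],[9,5],[10,0],[36,5],[38,0],[47,5],[50,0]]
[[4,9],[9,5],[10,0],[36,18],[41,0],[47,5],[50,0]]
[[4,9],[9,5],[10,0],[29,14],[31,0],[36,18],[41,0],[47,5],[50,0]]
[[4,9],[9,5],[10,0],[29,14],[31,0],[33,16],[36,18],[41,0],[47,5],[50,0]]
[[4,9],[9,5],[10,0],[29,14],[31,0],[33,16],[36,18],[43,0],[47,5],[50,0]]
[[4,9],[9,5],[10,0],[29,14],[31,0],[33,16],[36,18],[43,12],[47,5],[50,0]]
[[4,9],[9,5],[10,0],[29,14],[31,0],[33,16],[36,18],[43,12],[47,16],[49,5],[50,0]]
[[4,9],[9,5],[10,0],[20,19],[38,18],[43,12],[47,16],[49,5],[50,0]]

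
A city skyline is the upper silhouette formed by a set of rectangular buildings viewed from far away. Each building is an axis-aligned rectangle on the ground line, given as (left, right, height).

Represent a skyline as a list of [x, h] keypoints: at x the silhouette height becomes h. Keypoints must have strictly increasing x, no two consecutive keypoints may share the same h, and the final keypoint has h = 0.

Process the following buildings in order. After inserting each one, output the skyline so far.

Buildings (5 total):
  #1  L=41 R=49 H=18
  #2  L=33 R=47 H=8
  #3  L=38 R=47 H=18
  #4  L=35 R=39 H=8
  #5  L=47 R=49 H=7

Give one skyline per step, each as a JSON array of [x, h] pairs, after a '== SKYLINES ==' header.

== SKYLINES ==
[[41,18],[49,0]]
[[33,8],[41,18],[49,0]]
[[33,8],[38,18],[49,0]]
[[33,8],[38,18],[49,0]]
[[33,8],[38,18],[49,0]]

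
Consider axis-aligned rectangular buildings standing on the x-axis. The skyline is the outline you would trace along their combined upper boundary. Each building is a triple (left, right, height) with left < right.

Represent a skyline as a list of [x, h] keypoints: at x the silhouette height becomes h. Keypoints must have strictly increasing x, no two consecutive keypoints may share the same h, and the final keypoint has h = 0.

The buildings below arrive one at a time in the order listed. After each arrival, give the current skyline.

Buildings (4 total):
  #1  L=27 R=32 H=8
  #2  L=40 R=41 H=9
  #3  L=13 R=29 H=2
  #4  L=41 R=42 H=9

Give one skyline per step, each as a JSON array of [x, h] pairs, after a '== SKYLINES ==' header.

== SKYLINES ==
[[27,8],[32,0]]
[[27,8],[32,0],[40,9],[41,0]]
[[13,2],[27,8],[32,0],[40,9],[41,0]]
[[13,2],[27,8],[32,0],[40,9],[42,0]]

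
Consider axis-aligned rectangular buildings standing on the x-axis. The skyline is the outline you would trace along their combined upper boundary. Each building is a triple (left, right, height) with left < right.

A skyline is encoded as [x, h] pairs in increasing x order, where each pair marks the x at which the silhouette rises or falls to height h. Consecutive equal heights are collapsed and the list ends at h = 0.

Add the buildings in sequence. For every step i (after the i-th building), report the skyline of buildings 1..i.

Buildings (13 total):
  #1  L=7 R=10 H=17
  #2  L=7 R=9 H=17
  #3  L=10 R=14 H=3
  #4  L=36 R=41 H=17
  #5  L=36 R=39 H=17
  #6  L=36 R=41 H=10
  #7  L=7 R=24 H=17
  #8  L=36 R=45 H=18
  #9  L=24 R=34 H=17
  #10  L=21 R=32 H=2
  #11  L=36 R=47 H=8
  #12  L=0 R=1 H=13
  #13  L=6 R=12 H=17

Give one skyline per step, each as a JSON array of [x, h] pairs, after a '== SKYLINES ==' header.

== SKYLINES ==
[[7,17],[10,0]]
[[7,17],[10,0]]
[[7,17],[10,3],[14,0]]
[[7,17],[10,3],[14,0],[36,17],[41,0]]
[[7,17],[10,3],[14,0],[36,17],[41,0]]
[[7,17],[10,3],[14,0],[36,17],[41,0]]
[[7,17],[24,0],[36,17],[41,0]]
[[7,17],[24,0],[36,18],[45,0]]
[[7,17],[34,0],[36,18],[45,0]]
[[7,17],[34,0],[36,18],[45,0]]
[[7,17],[34,0],[36,18],[45,8],[47,0]]
[[0,13],[1,0],[7,17],[34,0],[36,18],[45,8],[47,0]]
[[0,13],[1,0],[6,17],[34,0],[36,18],[45,8],[47,0]]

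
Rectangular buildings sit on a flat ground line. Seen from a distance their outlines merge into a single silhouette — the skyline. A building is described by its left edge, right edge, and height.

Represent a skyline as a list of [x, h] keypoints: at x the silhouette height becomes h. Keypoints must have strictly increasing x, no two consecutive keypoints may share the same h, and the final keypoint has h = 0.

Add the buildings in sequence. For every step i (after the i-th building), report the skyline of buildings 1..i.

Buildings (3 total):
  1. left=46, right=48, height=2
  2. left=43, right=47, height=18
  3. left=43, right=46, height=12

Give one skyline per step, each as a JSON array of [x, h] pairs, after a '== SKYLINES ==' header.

== SKYLINES ==
[[46,2],[48,0]]
[[43,18],[47,2],[48,0]]
[[43,18],[47,2],[48,0]]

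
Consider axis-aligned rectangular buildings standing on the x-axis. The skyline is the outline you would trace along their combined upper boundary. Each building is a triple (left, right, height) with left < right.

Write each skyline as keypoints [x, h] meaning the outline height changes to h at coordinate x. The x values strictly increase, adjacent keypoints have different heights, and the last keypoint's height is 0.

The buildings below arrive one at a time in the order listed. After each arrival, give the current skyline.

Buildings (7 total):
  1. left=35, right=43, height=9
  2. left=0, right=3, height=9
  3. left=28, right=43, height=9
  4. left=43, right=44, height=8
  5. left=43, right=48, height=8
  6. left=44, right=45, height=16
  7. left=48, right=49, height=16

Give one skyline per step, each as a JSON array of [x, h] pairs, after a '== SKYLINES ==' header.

== SKYLINES ==
[[35,9],[43,0]]
[[0,9],[3,0],[35,9],[43,0]]
[[0,9],[3,0],[28,9],[43,0]]
[[0,9],[3,0],[28,9],[43,8],[44,0]]
[[0,9],[3,0],[28,9],[43,8],[48,0]]
[[0,9],[3,0],[28,9],[43,8],[44,16],[45,8],[48,0]]
[[0,9],[3,0],[28,9],[43,8],[44,16],[45,8],[48,16],[49,0]]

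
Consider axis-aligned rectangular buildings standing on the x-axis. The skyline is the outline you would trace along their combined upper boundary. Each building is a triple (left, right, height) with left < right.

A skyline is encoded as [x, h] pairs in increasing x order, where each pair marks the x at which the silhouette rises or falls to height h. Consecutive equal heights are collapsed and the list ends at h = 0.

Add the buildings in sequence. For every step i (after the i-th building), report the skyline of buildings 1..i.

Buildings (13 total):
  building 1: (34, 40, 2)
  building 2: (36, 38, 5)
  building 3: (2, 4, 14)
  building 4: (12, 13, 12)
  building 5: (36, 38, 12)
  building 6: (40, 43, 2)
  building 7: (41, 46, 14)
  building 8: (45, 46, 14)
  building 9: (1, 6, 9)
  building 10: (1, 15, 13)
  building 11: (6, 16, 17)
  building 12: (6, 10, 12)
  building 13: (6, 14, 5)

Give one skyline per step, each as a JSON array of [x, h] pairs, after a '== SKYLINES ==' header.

== SKYLINES ==
[[34,2],[40,0]]
[[34,2],[36,5],[38,2],[40,0]]
[[2,14],[4,0],[34,2],[36,5],[38,2],[40,0]]
[[2,14],[4,0],[12,12],[13,0],[34,2],[36,5],[38,2],[40,0]]
[[2,14],[4,0],[12,12],[13,0],[34,2],[36,12],[38,2],[40,0]]
[[2,14],[4,0],[12,12],[13,0],[34,2],[36,12],[38,2],[43,0]]
[[2,14],[4,0],[12,12],[13,0],[34,2],[36,12],[38,2],[41,14],[46,0]]
[[2,14],[4,0],[12,12],[13,0],[34,2],[36,12],[38,2],[41,14],[46,0]]
[[1,9],[2,14],[4,9],[6,0],[12,12],[13,0],[34,2],[36,12],[38,2],[41,14],[46,0]]
[[1,13],[2,14],[4,13],[15,0],[34,2],[36,12],[38,2],[41,14],[46,0]]
[[1,13],[2,14],[4,13],[6,17],[16,0],[34,2],[36,12],[38,2],[41,14],[46,0]]
[[1,13],[2,14],[4,13],[6,17],[16,0],[34,2],[36,12],[38,2],[41,14],[46,0]]
[[1,13],[2,14],[4,13],[6,17],[16,0],[34,2],[36,12],[38,2],[41,14],[46,0]]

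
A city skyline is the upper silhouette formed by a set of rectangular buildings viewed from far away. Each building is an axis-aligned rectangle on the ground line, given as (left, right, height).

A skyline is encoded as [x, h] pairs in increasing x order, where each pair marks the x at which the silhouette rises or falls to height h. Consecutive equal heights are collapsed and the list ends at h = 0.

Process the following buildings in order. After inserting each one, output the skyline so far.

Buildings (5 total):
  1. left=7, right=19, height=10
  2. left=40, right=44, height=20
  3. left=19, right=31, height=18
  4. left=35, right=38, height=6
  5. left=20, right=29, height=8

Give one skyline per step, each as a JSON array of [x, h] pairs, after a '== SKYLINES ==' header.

== SKYLINES ==
[[7,10],[19,0]]
[[7,10],[19,0],[40,20],[44,0]]
[[7,10],[19,18],[31,0],[40,20],[44,0]]
[[7,10],[19,18],[31,0],[35,6],[38,0],[40,20],[44,0]]
[[7,10],[19,18],[31,0],[35,6],[38,0],[40,20],[44,0]]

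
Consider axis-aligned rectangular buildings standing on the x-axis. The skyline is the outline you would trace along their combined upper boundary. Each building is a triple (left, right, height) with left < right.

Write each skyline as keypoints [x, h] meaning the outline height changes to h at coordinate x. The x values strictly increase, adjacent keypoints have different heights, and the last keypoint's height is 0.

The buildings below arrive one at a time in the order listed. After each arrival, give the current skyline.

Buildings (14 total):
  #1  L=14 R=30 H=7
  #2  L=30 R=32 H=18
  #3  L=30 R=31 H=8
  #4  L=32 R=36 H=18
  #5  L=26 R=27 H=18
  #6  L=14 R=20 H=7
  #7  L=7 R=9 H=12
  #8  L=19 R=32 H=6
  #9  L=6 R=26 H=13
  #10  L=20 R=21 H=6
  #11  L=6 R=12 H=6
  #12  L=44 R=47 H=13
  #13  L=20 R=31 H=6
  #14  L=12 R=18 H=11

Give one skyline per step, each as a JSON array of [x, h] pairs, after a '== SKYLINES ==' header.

== SKYLINES ==
[[14,7],[30,0]]
[[14,7],[30,18],[32,0]]
[[14,7],[30,18],[32,0]]
[[14,7],[30,18],[36,0]]
[[14,7],[26,18],[27,7],[30,18],[36,0]]
[[14,7],[26,18],[27,7],[30,18],[36,0]]
[[7,12],[9,0],[14,7],[26,18],[27,7],[30,18],[36,0]]
[[7,12],[9,0],[14,7],[26,18],[27,7],[30,18],[36,0]]
[[6,13],[26,18],[27,7],[30,18],[36,0]]
[[6,13],[26,18],[27,7],[30,18],[36,0]]
[[6,13],[26,18],[27,7],[30,18],[36,0]]
[[6,13],[26,18],[27,7],[30,18],[36,0],[44,13],[47,0]]
[[6,13],[26,18],[27,7],[30,18],[36,0],[44,13],[47,0]]
[[6,13],[26,18],[27,7],[30,18],[36,0],[44,13],[47,0]]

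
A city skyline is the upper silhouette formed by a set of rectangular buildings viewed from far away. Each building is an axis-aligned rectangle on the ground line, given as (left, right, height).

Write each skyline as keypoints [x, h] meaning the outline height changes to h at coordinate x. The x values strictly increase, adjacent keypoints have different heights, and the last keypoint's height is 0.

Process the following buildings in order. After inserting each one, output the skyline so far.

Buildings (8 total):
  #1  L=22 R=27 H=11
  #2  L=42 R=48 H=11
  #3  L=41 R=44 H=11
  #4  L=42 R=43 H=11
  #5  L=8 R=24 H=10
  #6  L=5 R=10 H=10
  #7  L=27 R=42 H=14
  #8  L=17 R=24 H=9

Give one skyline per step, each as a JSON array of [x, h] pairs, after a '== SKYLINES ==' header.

== SKYLINES ==
[[22,11],[27,0]]
[[22,11],[27,0],[42,11],[48,0]]
[[22,11],[27,0],[41,11],[48,0]]
[[22,11],[27,0],[41,11],[48,0]]
[[8,10],[22,11],[27,0],[41,11],[48,0]]
[[5,10],[22,11],[27,0],[41,11],[48,0]]
[[5,10],[22,11],[27,14],[42,11],[48,0]]
[[5,10],[22,11],[27,14],[42,11],[48,0]]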